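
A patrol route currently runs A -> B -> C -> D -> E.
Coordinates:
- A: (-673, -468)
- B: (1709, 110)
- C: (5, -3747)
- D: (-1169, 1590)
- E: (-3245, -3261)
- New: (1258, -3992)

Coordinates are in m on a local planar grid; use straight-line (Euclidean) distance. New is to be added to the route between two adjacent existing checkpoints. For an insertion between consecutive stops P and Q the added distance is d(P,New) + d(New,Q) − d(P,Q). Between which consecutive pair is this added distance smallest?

Added distance for inserting New between each consecutive pair:
A–B: 5694.0 m
B–C: 1186.8 m
C–D: 1898.9 m
D–E: 5372.2 m
Smallest added distance is 1186.8 m, inserting between B and C.

between B and C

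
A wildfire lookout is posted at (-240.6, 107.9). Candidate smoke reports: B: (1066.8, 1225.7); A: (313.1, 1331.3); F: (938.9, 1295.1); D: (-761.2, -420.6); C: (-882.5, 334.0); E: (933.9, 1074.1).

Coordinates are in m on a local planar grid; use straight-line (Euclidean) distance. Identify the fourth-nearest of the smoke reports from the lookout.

Distance to each, sorted:
C: 680.6 m
D: 741.8 m
A: 1342.9 m
E: 1520.9 m
F: 1673.5 m
B: 1720.1 m
The fourth-nearest is E at 1520.9 m.

E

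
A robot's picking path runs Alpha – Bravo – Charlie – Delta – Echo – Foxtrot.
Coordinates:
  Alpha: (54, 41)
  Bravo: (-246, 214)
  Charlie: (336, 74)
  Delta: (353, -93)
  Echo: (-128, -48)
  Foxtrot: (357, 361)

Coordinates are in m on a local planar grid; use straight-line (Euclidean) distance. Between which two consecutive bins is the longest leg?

Echo–Foxtrot

Leg distances:
Alpha→Bravo: 346.3 m
Bravo→Charlie: 598.6 m
Charlie→Delta: 167.9 m
Delta→Echo: 483.1 m
Echo→Foxtrot: 634.4 m
The longest leg is Echo–Foxtrot at 634.4 m.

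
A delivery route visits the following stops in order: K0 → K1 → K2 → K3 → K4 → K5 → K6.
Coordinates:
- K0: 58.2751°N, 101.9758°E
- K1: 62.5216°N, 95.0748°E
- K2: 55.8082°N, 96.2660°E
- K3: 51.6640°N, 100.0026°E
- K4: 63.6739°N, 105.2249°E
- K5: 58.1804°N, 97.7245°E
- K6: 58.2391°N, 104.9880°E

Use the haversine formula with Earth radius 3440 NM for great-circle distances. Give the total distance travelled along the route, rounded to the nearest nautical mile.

Leg distances:
K0→K1: 326.6 NM  (cumulative 326.6 NM)
K1→K2: 404.7 NM  (cumulative 731.3 NM)
K2→K3: 281.9 NM  (cumulative 1013.2 NM)
K3→K4: 739.7 NM  (cumulative 1752.9 NM)
K4→K5: 395.2 NM  (cumulative 2148.1 NM)
K5→K6: 229.7 NM  (cumulative 2377.8 NM)
Total route length ≈ 2378 NM.

2378 NM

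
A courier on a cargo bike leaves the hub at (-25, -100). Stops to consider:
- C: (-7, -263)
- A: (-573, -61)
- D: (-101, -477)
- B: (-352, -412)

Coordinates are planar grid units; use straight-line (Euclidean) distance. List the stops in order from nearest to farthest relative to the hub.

C, D, B, A

Computing each straight-line distance from (-25, -100):
C (-7, -263): 164.0
D (-101, -477): 384.6
B (-352, -412): 452.0
A (-573, -61): 549.4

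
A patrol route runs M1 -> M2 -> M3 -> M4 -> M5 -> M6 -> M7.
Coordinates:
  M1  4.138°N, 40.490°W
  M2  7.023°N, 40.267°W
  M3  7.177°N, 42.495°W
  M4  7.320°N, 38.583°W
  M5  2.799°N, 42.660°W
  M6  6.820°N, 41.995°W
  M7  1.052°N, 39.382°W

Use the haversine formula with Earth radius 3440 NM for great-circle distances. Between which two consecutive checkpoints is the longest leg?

Leg distances:
M1→M2: 173.7 NM
M2→M3: 133.1 NM
M3→M4: 233.2 NM
M4→M5: 364.8 NM
M5→M6: 244.7 NM
M6→M7: 380.0 NM
The longest leg is M6–M7 at 380.0 NM.

M6–M7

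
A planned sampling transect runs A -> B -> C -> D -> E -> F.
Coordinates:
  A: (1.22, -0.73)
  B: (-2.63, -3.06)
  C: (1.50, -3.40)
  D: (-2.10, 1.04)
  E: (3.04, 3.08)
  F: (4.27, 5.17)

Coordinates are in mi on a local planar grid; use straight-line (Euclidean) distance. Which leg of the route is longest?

Leg distances:
A→B: 4.5 mi
B→C: 4.1 mi
C→D: 5.7 mi
D→E: 5.5 mi
E→F: 2.4 mi
The longest leg is C–D at 5.7 mi.

C–D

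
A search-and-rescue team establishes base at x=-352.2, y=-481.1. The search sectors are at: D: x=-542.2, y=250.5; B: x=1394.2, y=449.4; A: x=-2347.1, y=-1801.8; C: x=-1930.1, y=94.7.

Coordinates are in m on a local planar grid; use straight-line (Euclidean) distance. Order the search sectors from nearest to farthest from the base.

D, C, B, A

Distances from the base:
D x=-542.2, y=250.5: 755.9 m
C x=-1930.1, y=94.7: 1679.7 m
B x=1394.2, y=449.4: 1978.8 m
A x=-2347.1, y=-1801.8: 2392.5 m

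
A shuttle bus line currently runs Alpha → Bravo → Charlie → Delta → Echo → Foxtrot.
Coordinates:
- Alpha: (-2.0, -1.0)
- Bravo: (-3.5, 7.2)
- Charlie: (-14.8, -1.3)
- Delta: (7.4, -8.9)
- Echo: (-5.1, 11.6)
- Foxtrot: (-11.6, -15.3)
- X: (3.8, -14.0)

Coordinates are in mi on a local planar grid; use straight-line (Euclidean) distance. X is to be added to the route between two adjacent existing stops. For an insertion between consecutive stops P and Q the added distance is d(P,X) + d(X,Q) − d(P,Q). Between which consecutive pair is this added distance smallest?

between Charlie and Delta

Added distance for inserting X between each consecutive pair:
Alpha–Bravo: 28.3 mi
Bravo–Charlie: 30.8 mi
Charlie–Delta: 5.3 mi
Delta–Echo: 9.3 mi
Echo–Foxtrot: 14.9 mi
Smallest added distance is 5.3 mi, inserting between Charlie and Delta.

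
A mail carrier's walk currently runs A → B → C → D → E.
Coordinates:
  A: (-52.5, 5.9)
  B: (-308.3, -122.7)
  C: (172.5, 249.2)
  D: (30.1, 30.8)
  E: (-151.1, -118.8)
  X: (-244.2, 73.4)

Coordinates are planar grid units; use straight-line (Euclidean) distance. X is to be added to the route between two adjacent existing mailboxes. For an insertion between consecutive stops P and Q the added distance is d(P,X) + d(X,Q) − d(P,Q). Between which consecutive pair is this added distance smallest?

between B and C

Added distance for inserting X between each consecutive pair:
A–B: 123.2
B–C: 50.7
C–D: 469.1
D–E: 256.2
Smallest added distance is 50.7, inserting between B and C.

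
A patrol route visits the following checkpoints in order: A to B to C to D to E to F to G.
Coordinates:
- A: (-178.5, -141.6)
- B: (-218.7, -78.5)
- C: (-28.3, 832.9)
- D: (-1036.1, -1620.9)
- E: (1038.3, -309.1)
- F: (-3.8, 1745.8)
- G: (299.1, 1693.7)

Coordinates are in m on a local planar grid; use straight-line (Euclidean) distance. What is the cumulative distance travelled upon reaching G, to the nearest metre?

8724 m

Leg distances:
A→B: 74.8 m  (cumulative 74.8 m)
B→C: 931.1 m  (cumulative 1005.9 m)
C→D: 2652.7 m  (cumulative 3658.6 m)
D→E: 2454.4 m  (cumulative 6113.0 m)
E→F: 2304.0 m  (cumulative 8417.0 m)
F→G: 307.3 m  (cumulative 8724.3 m)
Cumulative distance at G ≈ 8724 m.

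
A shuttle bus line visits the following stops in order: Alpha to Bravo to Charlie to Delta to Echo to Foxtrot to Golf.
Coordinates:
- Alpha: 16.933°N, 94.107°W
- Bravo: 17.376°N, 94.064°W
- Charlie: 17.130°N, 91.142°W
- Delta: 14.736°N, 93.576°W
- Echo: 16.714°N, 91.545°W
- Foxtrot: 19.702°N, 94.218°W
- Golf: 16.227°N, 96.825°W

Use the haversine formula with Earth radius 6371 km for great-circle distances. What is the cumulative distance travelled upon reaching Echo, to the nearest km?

Leg distances:
Alpha→Bravo: 49.5 km  (cumulative 49.5 km)
Bravo→Charlie: 311.5 km  (cumulative 361.0 km)
Charlie→Delta: 372.3 km  (cumulative 733.2 km)
Delta→Echo: 309.2 km  (cumulative 1042.5 km)
Cumulative distance at Echo ≈ 1042 km.

1042 km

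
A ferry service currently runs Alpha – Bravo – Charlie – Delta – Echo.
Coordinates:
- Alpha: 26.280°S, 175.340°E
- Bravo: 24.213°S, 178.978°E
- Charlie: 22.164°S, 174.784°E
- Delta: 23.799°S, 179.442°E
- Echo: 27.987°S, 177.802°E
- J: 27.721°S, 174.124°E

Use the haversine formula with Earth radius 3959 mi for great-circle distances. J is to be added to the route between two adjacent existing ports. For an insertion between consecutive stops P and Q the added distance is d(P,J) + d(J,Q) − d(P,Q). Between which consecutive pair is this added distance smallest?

Added distance for inserting J between each consecutive pair:
Alpha–Bravo: 242.9 mi
Bravo–Charlie: 471.4 mi
Charlie–Delta: 496.7 mi
Delta–Echo: 346.3 mi
Smallest added distance is 242.9 mi, inserting between Alpha and Bravo.

between Alpha and Bravo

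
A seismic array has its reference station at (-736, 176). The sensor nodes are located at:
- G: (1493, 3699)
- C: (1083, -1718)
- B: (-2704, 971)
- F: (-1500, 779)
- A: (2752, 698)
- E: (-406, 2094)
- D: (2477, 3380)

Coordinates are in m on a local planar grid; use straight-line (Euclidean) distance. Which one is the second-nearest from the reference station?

E

Distances from the reference station ((-736, 176)):
F: 973.3 m
E: 1946.2 m
B: 2122.5 m
C: 2626.0 m
A: 3526.8 m
G: 4168.9 m
D: 4537.5 m
The second-nearest is E at 1946.2 m.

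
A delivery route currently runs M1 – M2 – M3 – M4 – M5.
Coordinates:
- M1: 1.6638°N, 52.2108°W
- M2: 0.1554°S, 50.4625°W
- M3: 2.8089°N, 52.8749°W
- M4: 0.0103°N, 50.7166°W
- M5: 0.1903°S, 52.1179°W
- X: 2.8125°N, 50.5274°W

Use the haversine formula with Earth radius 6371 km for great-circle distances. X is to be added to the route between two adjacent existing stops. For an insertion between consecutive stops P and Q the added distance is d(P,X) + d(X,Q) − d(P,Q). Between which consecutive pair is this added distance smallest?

Added distance for inserting X between each consecutive pair:
M1–M2: 276.0 km
M2–M3: 165.9 km
M3–M4: 180.1 km
M4–M5: 532.7 km
Smallest added distance is 165.9 km, inserting between M2 and M3.

between M2 and M3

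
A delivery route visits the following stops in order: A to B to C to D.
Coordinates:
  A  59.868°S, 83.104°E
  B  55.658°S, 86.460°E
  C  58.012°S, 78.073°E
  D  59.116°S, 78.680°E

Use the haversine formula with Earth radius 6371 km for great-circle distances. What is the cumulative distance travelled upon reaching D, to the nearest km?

1209 km

Leg distances:
A→B: 508.5 km  (cumulative 508.5 km)
B→C: 572.9 km  (cumulative 1081.4 km)
C→D: 127.7 km  (cumulative 1209.1 km)
Cumulative distance at D ≈ 1209 km.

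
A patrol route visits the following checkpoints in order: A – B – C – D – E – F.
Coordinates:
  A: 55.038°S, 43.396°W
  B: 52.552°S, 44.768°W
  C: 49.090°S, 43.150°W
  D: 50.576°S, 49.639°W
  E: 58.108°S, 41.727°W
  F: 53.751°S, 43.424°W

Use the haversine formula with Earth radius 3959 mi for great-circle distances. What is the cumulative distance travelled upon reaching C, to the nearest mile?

Leg distances:
A→B: 180.7 mi  (cumulative 180.7 mi)
B→C: 249.4 mi  (cumulative 430.1 mi)
Cumulative distance at C ≈ 430 mi.

430 mi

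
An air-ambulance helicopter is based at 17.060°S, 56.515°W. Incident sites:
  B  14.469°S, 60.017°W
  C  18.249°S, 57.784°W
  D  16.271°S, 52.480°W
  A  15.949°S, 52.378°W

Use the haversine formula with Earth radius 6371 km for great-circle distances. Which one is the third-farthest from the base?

Distance to each, sorted:
B: 472.7 km
A: 458.0 km
D: 438.7 km
C: 188.6 km
The third-farthest is D at 438.7 km.

D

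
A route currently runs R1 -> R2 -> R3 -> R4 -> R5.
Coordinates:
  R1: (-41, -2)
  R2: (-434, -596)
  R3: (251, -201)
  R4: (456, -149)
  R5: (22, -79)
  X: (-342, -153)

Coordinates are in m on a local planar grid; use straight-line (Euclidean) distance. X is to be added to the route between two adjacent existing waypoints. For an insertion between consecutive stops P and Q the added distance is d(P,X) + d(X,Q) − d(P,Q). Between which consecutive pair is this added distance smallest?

Added distance for inserting X between each consecutive pair:
R1–R2: 77.0 m
R2–R3: 256.7 m
R3–R4: 1181.5 m
R4–R5: 729.8 m
Smallest added distance is 77.0 m, inserting between R1 and R2.

between R1 and R2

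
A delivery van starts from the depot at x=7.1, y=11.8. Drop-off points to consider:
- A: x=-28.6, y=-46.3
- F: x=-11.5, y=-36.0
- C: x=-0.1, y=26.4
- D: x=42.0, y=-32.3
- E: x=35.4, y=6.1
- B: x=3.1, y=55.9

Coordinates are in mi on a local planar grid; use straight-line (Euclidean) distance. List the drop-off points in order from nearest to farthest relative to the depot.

C, E, B, F, D, A

Distances from the depot:
C x=-0.1, y=26.4: 16.3 mi
E x=35.4, y=6.1: 28.9 mi
B x=3.1, y=55.9: 44.3 mi
F x=-11.5, y=-36.0: 51.3 mi
D x=42.0, y=-32.3: 56.2 mi
A x=-28.6, y=-46.3: 68.2 mi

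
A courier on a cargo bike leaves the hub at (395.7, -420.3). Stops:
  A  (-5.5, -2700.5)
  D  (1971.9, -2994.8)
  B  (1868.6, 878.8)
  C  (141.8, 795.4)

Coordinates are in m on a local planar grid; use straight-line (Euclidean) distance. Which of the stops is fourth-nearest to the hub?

Distances from the hub ((395.7, -420.3)):
C: 1241.9 m
B: 1963.9 m
A: 2315.2 m
D: 3018.7 m
The fourth-nearest is D at 3018.7 m.

D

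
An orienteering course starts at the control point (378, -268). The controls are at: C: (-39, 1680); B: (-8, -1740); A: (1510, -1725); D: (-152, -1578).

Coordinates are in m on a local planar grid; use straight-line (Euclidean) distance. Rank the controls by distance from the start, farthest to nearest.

Distance from the start at (378, -268) to each:
C (-39, 1680): 1992.1 m
A (1510, -1725): 1845.1 m
B (-8, -1740): 1521.8 m
D (-152, -1578): 1413.2 m

C, A, B, D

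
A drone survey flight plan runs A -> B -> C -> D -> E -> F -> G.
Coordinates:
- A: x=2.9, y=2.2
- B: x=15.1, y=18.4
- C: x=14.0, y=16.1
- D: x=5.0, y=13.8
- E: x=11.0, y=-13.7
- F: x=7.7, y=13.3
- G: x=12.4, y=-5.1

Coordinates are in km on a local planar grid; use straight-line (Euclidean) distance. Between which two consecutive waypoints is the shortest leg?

B–C

Leg distances:
A→B: 20.3 km
B→C: 2.5 km
C→D: 9.3 km
D→E: 28.1 km
E→F: 27.2 km
F→G: 19.0 km
The shortest leg is B–C at 2.5 km.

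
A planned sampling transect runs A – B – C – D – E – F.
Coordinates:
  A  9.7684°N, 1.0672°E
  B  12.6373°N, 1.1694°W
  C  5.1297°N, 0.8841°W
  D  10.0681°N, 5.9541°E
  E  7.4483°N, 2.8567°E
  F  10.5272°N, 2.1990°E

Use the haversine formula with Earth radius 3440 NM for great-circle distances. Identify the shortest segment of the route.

Leg distances:
A→B: 216.8 NM
B→C: 451.1 NM
C→D: 503.4 NM
D→E: 241.9 NM
E→F: 188.9 NM
The shortest leg is E–F at 188.9 NM.

E–F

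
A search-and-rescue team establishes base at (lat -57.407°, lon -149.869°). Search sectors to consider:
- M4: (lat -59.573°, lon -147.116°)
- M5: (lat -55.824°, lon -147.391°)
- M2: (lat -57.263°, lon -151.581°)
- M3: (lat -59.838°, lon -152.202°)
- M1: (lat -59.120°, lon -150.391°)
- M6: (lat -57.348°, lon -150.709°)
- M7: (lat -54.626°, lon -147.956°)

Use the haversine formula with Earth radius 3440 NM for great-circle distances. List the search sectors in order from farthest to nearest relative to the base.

Computing each great-circle distance from (lat -57.407°, lon -149.869°):
M7 (lat -54.626°, lon -147.956°): 178.9 NM
M3 (lat -59.838°, lon -152.202°): 163.1 NM
M4 (lat -59.573°, lon -147.116°): 156.1 NM
M5 (lat -55.824°, lon -147.391°): 125.4 NM
M1 (lat -59.120°, lon -150.391°): 104.2 NM
M2 (lat -57.263°, lon -151.581°): 56.1 NM
M6 (lat -57.348°, lon -150.709°): 27.4 NM

M7, M3, M4, M5, M1, M2, M6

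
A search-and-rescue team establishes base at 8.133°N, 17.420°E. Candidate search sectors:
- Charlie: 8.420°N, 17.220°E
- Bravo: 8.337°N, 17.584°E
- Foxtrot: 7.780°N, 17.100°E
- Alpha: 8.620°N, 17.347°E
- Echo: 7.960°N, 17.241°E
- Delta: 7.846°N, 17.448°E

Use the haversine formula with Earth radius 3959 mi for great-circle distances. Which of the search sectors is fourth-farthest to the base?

Distances from the base (8.133°N, 17.420°E):
Alpha: 34.0 mi
Foxtrot: 32.8 mi
Charlie: 24.1 mi
Delta: 19.9 mi
Bravo: 18.0 mi
Echo: 17.1 mi
The fourth-farthest is Delta at 19.9 mi.

Delta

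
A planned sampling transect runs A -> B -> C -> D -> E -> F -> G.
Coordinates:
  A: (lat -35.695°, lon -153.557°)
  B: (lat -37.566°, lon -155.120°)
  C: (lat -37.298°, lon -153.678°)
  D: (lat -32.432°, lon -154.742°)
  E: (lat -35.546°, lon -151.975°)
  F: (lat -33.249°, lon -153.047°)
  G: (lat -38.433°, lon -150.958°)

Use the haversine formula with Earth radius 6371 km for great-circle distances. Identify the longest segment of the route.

Leg distances:
A→B: 250.5 km
B→C: 130.8 km
C→D: 549.7 km
D→E: 430.0 km
E→F: 273.7 km
F→G: 606.4 km
The longest leg is F–G at 606.4 km.

F–G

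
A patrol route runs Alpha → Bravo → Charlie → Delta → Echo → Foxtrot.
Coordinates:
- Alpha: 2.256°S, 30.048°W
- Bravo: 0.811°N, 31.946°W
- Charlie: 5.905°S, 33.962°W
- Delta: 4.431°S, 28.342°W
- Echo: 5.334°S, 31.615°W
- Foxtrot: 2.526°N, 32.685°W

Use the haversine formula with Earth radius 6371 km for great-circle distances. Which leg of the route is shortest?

Delta–Echo

Leg distances:
Alpha→Bravo: 401.0 km
Bravo→Charlie: 779.6 km
Charlie→Delta: 643.6 km
Delta→Echo: 376.3 km
Echo→Foxtrot: 882.0 km
The shortest leg is Delta–Echo at 376.3 km.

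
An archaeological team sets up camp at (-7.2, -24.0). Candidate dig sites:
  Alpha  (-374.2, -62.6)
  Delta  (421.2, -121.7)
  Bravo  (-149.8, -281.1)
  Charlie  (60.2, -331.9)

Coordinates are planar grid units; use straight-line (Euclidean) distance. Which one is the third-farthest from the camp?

Distances from the camp ((-7.2, -24.0)):
Delta: 439.4
Alpha: 369.0
Charlie: 315.2
Bravo: 294.0
The third-farthest is Charlie at 315.2.

Charlie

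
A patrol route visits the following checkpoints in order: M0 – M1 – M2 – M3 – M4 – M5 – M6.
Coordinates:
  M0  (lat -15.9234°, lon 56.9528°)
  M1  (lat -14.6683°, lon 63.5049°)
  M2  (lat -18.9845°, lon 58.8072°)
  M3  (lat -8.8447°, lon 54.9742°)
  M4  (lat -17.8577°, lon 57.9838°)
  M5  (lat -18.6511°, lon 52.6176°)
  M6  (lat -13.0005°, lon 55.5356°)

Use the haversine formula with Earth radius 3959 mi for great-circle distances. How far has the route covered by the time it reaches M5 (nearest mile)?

Leg distances:
M0→M1: 445.2 mi  (cumulative 445.2 mi)
M1→M2: 430.6 mi  (cumulative 875.8 mi)
M2→M3: 746.2 mi  (cumulative 1622.0 mi)
M3→M4: 654.7 mi  (cumulative 2276.7 mi)
M4→M5: 356.4 mi  (cumulative 2633.1 mi)
Cumulative distance at M5 ≈ 2633 mi.

2633 mi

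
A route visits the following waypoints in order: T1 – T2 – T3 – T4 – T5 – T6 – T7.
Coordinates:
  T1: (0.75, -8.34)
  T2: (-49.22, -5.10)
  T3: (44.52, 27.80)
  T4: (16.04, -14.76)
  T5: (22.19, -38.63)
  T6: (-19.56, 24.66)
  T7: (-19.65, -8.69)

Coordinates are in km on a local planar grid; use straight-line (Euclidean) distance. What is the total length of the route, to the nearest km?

Leg distances:
T1→T2: 50.1 km  (cumulative 50.1 km)
T2→T3: 99.3 km  (cumulative 149.4 km)
T3→T4: 51.2 km  (cumulative 200.6 km)
T4→T5: 24.6 km  (cumulative 225.3 km)
T5→T6: 75.8 km  (cumulative 301.1 km)
T6→T7: 33.4 km  (cumulative 334.5 km)
Total route length ≈ 334 km.

334 km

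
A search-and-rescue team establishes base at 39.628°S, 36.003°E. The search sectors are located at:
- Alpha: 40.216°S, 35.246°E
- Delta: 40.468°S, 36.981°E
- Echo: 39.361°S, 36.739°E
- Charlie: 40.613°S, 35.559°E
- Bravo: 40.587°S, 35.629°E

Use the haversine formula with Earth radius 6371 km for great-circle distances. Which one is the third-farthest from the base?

Bravo

Distance to each, sorted:
Delta: 125.1 km
Charlie: 115.9 km
Bravo: 111.3 km
Alpha: 91.9 km
Echo: 69.8 km
The third-farthest is Bravo at 111.3 km.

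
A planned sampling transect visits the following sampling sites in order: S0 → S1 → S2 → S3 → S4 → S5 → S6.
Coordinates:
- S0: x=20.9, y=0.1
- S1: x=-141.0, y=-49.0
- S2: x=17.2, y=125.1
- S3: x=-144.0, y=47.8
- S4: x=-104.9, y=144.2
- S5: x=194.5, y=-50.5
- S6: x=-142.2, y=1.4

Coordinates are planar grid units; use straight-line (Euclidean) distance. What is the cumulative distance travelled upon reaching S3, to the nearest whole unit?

583

Leg distances:
S0→S1: 169.2  (cumulative 169.2)
S1→S2: 235.2  (cumulative 404.4)
S2→S3: 178.8  (cumulative 583.2)
Cumulative distance at S3 ≈ 583.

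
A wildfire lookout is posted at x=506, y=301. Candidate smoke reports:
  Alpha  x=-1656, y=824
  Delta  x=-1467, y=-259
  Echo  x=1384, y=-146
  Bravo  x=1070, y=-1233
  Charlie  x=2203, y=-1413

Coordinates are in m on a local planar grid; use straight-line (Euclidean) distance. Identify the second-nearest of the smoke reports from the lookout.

Bravo

Distance to each, sorted:
Echo: 985.2 m
Bravo: 1634.4 m
Delta: 2050.9 m
Alpha: 2224.4 m
Charlie: 2412.0 m
The second-nearest is Bravo at 1634.4 m.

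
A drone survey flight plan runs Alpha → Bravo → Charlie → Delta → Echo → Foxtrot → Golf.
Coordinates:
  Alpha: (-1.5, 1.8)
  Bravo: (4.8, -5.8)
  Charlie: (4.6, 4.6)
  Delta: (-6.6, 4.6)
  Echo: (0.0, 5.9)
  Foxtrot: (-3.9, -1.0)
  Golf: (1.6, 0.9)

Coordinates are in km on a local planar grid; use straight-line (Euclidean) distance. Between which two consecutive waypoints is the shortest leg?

Foxtrot–Golf

Leg distances:
Alpha→Bravo: 9.9 km
Bravo→Charlie: 10.4 km
Charlie→Delta: 11.2 km
Delta→Echo: 6.7 km
Echo→Foxtrot: 7.9 km
Foxtrot→Golf: 5.8 km
The shortest leg is Foxtrot–Golf at 5.8 km.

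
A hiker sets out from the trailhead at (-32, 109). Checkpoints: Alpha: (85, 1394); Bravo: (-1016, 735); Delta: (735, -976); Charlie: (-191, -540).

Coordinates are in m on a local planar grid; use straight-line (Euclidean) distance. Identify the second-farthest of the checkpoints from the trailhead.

Distance to each, sorted:
Delta: 1328.7 m
Alpha: 1290.3 m
Bravo: 1166.2 m
Charlie: 668.2 m
The second-farthest is Alpha at 1290.3 m.

Alpha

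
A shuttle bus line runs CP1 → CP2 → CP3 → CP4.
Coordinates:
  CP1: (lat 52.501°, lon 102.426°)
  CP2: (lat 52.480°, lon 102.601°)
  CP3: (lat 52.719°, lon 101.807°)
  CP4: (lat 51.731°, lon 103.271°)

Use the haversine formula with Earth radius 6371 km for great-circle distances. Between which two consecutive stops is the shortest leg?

Leg distances:
CP1→CP2: 12.1 km
CP2→CP3: 59.8 km
CP3→CP4: 148.4 km
The shortest leg is CP1–CP2 at 12.1 km.

CP1–CP2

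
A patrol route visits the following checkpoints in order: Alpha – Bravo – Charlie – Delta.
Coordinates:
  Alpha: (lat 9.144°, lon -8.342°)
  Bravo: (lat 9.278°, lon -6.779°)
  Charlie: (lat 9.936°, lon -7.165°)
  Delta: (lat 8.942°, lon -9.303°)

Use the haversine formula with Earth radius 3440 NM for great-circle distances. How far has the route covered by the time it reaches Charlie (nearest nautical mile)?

Leg distances:
Alpha→Bravo: 93.0 NM  (cumulative 93.0 NM)
Bravo→Charlie: 45.6 NM  (cumulative 138.6 NM)
Cumulative distance at Charlie ≈ 139 NM.

139 NM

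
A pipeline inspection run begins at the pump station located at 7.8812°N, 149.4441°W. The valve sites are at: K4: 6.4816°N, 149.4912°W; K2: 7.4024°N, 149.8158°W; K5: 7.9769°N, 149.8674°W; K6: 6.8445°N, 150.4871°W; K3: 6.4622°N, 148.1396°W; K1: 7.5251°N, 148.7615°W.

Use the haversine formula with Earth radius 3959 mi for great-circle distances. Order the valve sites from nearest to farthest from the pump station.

Distance from the pump station at 7.8812°N, 149.4441°W to each:
K5 7.9769°N, 149.8674°W: 29.7 mi
K2 7.4024°N, 149.8158°W: 41.7 mi
K1 7.5251°N, 148.7615°W: 52.8 mi
K4 6.4816°N, 149.4912°W: 96.8 mi
K6 6.8445°N, 150.4871°W: 101.2 mi
K3 6.4622°N, 148.1396°W: 132.7 mi

K5, K2, K1, K4, K6, K3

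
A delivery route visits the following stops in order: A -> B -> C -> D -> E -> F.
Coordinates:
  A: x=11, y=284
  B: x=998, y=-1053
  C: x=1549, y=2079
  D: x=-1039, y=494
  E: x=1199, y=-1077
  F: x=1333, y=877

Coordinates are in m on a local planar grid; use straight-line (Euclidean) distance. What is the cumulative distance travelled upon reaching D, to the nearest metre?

7877 m

Leg distances:
A→B: 1661.8 m  (cumulative 1661.8 m)
B→C: 3180.1 m  (cumulative 4841.9 m)
C→D: 3034.8 m  (cumulative 7876.7 m)
Cumulative distance at D ≈ 7877 m.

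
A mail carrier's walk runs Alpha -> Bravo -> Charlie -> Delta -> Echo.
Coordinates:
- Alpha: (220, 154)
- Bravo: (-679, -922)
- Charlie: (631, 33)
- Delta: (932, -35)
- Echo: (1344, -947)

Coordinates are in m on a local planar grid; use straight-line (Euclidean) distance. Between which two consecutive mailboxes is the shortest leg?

Leg distances:
Alpha→Bravo: 1402.1 m
Bravo→Charlie: 1621.1 m
Charlie→Delta: 308.6 m
Delta→Echo: 1000.7 m
The shortest leg is Charlie–Delta at 308.6 m.

Charlie–Delta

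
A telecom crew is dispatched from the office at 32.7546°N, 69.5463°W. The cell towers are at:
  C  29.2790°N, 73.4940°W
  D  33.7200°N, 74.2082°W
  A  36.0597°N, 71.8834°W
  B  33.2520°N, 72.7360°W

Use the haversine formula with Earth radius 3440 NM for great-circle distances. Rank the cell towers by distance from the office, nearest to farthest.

B, A, D, C

Distance from the office at 32.7546°N, 69.5463°W to each:
B 33.2520°N, 72.7360°W: 163.4 NM
A 36.0597°N, 71.8834°W: 229.7 NM
D 33.7200°N, 74.2082°W: 241.2 NM
C 29.2790°N, 73.4940°W: 291.2 NM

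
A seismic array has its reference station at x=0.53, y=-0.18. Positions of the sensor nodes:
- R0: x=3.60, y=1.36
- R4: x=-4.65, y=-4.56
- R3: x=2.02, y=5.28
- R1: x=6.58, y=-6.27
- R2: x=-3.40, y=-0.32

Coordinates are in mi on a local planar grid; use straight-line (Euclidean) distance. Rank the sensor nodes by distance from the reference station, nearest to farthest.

R0, R2, R3, R4, R1

Distances from the reference station:
R0 x=3.60, y=1.36: 3.4 mi
R2 x=-3.40, y=-0.32: 3.9 mi
R3 x=2.02, y=5.28: 5.7 mi
R4 x=-4.65, y=-4.56: 6.8 mi
R1 x=6.58, y=-6.27: 8.6 mi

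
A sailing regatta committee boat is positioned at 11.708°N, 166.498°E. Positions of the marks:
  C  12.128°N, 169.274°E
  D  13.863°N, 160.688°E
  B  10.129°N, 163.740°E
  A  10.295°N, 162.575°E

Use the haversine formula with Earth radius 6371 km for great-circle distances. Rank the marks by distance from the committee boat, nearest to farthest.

Distances from the committee boat:
C 12.128°N, 169.274°E: 305.6 km
B 10.129°N, 163.740°E: 348.6 km
A 10.295°N, 162.575°E: 456.1 km
D 13.863°N, 160.688°E: 674.0 km

C, B, A, D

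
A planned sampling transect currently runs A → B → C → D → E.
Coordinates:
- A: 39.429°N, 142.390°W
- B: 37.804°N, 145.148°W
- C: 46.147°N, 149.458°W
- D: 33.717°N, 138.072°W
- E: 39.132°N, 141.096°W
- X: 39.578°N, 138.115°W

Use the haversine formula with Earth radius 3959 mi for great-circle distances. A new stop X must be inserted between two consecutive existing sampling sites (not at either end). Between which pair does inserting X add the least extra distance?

Added distance for inserting X between each consecutive pair:
A–B: 440.1 mi
B–C: 512.1 mi
C–D: 88.7 mi
D–E: 157.1 mi
Smallest added distance is 88.7 mi, inserting between C and D.

between C and D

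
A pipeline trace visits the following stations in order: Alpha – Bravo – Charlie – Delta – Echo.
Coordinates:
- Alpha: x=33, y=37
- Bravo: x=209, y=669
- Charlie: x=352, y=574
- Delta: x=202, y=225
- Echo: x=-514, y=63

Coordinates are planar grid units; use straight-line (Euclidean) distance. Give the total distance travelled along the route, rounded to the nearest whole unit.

Leg distances:
Alpha→Bravo: 656.0  (cumulative 656.0)
Bravo→Charlie: 171.7  (cumulative 827.7)
Charlie→Delta: 379.9  (cumulative 1207.6)
Delta→Echo: 734.1  (cumulative 1941.7)
Total route length ≈ 1942.

1942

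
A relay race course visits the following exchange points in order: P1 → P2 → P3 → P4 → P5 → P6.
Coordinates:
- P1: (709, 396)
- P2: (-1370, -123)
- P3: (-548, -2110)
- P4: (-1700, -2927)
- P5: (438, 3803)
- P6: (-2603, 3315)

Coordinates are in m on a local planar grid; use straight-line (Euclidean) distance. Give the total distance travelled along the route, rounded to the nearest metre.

15847 m

Leg distances:
P1→P2: 2142.8 m  (cumulative 2142.8 m)
P2→P3: 2150.3 m  (cumulative 4293.1 m)
P3→P4: 1412.3 m  (cumulative 5705.4 m)
P4→P5: 7061.4 m  (cumulative 12766.9 m)
P5→P6: 3079.9 m  (cumulative 15846.8 m)
Total route length ≈ 15847 m.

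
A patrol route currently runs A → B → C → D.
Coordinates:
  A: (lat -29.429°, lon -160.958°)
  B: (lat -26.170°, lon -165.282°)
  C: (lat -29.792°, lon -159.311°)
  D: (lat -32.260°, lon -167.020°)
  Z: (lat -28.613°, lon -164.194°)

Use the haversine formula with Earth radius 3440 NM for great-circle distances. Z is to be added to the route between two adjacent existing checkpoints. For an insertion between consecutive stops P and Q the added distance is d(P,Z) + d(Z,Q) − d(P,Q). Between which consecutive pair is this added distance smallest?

between A and B

Added distance for inserting Z between each consecutive pair:
A–B: 32.9 NM
B–C: 39.2 NM
C–D: 105.5 NM
Smallest added distance is 32.9 NM, inserting between A and B.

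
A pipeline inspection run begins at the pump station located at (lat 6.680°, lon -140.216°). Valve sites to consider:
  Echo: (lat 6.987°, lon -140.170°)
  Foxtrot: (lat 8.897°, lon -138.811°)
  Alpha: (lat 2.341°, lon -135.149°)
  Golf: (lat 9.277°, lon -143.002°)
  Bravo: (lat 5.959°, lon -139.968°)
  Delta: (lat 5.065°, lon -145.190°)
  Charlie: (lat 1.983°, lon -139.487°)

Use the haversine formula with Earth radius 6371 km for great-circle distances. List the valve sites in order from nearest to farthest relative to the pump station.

Echo, Bravo, Foxtrot, Golf, Charlie, Delta, Alpha

Computing each great-circle distance from (lat 6.680°, lon -140.216°):
Echo (lat 6.987°, lon -140.170°): 34.5 km
Bravo (lat 5.959°, lon -139.968°): 84.7 km
Foxtrot (lat 8.897°, lon -138.811°): 291.1 km
Golf (lat 9.277°, lon -143.002°): 421.3 km
Charlie (lat 1.983°, lon -139.487°): 528.5 km
Delta (lat 5.065°, lon -145.190°): 578.7 km
Alpha (lat 2.341°, lon -135.149°): 740.3 km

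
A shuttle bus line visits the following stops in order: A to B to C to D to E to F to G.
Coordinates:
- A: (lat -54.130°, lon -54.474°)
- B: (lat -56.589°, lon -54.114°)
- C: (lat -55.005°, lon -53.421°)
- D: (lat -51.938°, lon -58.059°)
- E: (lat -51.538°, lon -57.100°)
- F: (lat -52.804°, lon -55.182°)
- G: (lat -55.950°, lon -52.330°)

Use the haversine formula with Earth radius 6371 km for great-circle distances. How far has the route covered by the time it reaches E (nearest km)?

994 km

Leg distances:
A→B: 274.4 km  (cumulative 274.4 km)
B→C: 181.4 km  (cumulative 455.8 km)
C→D: 458.6 km  (cumulative 914.4 km)
D→E: 79.6 km  (cumulative 994.0 km)
Cumulative distance at E ≈ 994 km.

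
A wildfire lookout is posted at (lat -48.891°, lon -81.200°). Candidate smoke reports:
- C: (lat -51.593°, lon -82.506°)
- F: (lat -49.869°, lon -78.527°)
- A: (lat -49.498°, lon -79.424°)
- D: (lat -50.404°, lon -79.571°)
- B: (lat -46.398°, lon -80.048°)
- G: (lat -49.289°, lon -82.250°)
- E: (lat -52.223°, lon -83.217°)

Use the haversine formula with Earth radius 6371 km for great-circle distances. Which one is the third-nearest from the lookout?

D

Distances from the lookout ((lat -48.891°, lon -81.200°)):
G: 88.3 km
A: 145.6 km
D: 205.1 km
F: 221.9 km
B: 290.3 km
C: 314.5 km
E: 396.9 km
The third-nearest is D at 205.1 km.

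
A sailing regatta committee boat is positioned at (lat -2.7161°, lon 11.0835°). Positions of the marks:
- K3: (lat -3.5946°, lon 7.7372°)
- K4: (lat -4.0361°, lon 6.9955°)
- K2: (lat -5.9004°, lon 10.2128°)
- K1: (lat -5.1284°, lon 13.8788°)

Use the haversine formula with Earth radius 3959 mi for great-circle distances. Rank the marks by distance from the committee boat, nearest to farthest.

K2, K3, K1, K4

Computing each great-circle distance from (lat -2.7161°, lon 11.0835°):
K2 (lat -5.9004°, lon 10.2128°): 228.1 mi
K3 (lat -3.5946°, lon 7.7372°): 238.7 mi
K1 (lat -5.1284°, lon 13.8788°): 254.8 mi
K4 (lat -4.0361°, lon 6.9955°): 296.4 mi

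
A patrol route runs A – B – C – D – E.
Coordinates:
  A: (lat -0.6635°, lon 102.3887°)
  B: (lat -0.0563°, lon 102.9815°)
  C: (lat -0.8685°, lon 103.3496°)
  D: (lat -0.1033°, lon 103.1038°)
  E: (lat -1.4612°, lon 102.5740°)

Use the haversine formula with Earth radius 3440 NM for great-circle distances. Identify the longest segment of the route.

D–E

Leg distances:
A→B: 50.9 NM
B→C: 53.5 NM
C→D: 48.3 NM
D→E: 87.5 NM
The longest leg is D–E at 87.5 NM.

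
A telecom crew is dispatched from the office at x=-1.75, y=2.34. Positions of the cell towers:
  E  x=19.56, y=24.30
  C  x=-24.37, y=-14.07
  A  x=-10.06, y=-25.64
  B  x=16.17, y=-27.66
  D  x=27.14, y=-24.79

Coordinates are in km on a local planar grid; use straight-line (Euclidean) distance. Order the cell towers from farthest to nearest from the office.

Computing each straight-line distance from x=-1.75, y=2.34:
D x=27.14, y=-24.79: 39.6 km
B x=16.17, y=-27.66: 34.9 km
E x=19.56, y=24.30: 30.6 km
A x=-10.06, y=-25.64: 29.2 km
C x=-24.37, y=-14.07: 27.9 km

D, B, E, A, C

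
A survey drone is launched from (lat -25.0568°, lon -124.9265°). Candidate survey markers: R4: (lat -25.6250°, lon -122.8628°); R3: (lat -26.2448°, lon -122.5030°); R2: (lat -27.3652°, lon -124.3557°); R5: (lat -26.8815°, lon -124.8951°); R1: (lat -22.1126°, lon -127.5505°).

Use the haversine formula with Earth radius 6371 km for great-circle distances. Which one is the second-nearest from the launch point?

Distance to each, sorted:
R5: 202.9 km
R4: 216.8 km
R2: 262.9 km
R3: 276.5 km
R1: 422.7 km
The second-nearest is R4 at 216.8 km.

R4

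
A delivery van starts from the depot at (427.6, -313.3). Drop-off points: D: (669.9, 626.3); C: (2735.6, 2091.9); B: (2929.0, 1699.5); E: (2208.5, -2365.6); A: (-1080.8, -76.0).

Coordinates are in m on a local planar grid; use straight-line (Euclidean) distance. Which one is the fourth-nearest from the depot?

Distances from the depot ((427.6, -313.3)):
D: 970.3 m
A: 1527.0 m
E: 2717.3 m
B: 3210.7 m
C: 3333.4 m
The fourth-nearest is B at 3210.7 m.

B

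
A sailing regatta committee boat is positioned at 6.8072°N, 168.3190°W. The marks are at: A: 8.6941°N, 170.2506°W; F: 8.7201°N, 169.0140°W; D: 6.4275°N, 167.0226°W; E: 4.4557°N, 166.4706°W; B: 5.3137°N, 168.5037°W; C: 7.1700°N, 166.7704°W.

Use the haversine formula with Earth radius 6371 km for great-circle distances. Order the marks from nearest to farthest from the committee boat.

D, B, C, F, A, E

Computing each great-circle distance from 6.8072°N, 168.3190°W:
D 6.4275°N, 167.0226°W: 149.3 km
B 5.3137°N, 168.5037°W: 167.3 km
C 7.1700°N, 166.7704°W: 175.6 km
F 8.7201°N, 169.0140°W: 226.1 km
A 8.6941°N, 170.2506°W: 298.8 km
E 4.4557°N, 166.4706°W: 332.0 km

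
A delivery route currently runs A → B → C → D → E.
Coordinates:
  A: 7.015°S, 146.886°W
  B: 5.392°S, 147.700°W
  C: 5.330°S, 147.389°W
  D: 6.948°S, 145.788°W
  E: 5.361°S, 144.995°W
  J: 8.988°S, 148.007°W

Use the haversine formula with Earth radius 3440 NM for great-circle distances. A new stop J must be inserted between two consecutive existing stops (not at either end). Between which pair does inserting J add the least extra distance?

Added distance for inserting J between each consecutive pair:
A–B: 243.7 NM
B–C: 420.4 NM
C–D: 266.4 NM
D–E: 355.8 NM
Smallest added distance is 243.7 NM, inserting between A and B.

between A and B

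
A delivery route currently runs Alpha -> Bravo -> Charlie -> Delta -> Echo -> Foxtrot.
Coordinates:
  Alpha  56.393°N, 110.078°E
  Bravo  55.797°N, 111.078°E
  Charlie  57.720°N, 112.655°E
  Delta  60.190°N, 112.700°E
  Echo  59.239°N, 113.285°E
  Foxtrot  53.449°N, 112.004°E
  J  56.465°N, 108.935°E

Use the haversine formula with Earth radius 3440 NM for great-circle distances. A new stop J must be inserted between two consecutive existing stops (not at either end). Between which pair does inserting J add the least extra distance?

between Alpha and Bravo

Added distance for inserting J between each consecutive pair:
Alpha–Bravo: 71.3 NM
Bravo–Charlie: 98.4 NM
Charlie–Delta: 247.6 NM
Delta–Echo: 410.1 NM
Echo–Foxtrot: 76.3 NM
Smallest added distance is 71.3 NM, inserting between Alpha and Bravo.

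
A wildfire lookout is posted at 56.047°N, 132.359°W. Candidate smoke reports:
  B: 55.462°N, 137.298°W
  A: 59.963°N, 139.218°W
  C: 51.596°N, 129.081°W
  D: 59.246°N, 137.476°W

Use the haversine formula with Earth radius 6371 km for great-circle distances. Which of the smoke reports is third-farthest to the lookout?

D

Distances from the lookout (56.047°N, 132.359°W):
A: 593.5 km
C: 539.5 km
D: 468.0 km
B: 315.7 km
The third-farthest is D at 468.0 km.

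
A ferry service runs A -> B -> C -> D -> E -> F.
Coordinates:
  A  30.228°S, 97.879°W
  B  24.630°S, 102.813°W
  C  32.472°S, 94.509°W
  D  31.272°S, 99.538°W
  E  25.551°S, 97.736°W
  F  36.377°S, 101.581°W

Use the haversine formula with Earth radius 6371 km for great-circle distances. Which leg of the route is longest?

E–F

Leg distances:
A→B: 790.1 km
B→C: 1190.0 km
C→D: 493.2 km
D→E: 660.1 km
E→F: 1258.0 km
The longest leg is E–F at 1258.0 km.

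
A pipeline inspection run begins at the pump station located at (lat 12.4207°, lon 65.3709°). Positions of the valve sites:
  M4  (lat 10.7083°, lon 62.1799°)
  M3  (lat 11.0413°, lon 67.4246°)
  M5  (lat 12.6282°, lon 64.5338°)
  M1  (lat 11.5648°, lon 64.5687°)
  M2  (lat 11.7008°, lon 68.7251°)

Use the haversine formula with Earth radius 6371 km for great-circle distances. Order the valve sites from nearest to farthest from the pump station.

Distances from the pump station:
M5 (lat 12.6282°, lon 64.5338°): 93.7 km
M1 (lat 11.5648°, lon 64.5687°): 129.1 km
M3 (lat 11.0413°, lon 67.4246°): 271.1 km
M2 (lat 11.7008°, lon 68.7251°): 373.4 km
M4 (lat 10.7083°, lon 62.1799°): 396.3 km

M5, M1, M3, M2, M4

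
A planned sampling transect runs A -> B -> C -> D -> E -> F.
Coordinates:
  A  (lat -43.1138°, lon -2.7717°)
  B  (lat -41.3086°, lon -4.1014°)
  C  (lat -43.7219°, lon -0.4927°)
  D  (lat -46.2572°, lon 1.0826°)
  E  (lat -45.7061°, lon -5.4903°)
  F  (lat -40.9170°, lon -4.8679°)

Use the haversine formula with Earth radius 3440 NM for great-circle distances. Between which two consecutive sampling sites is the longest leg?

Leg distances:
A→B: 123.5 NM
B→C: 215.6 NM
C→D: 166.3 NM
D→E: 276.1 NM
E→F: 288.8 NM
The longest leg is E–F at 288.8 NM.

E–F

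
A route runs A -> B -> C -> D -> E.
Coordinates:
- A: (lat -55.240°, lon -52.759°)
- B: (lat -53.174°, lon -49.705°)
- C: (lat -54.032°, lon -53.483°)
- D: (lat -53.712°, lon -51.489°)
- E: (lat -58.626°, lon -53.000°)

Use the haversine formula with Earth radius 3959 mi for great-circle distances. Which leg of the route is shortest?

C–D

Leg distances:
A→B: 188.7 mi
B→C: 165.8 mi
C→D: 84.2 mi
D→E: 344.5 mi
The shortest leg is C–D at 84.2 mi.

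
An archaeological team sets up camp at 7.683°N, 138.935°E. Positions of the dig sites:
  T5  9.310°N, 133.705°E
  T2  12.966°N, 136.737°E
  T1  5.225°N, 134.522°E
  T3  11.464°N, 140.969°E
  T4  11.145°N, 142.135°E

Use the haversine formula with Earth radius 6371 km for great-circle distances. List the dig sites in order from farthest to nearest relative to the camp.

T2, T5, T1, T4, T3

Computing each great-circle distance from 7.683°N, 138.935°E:
T2 12.966°N, 136.737°E: 634.7 km
T5 9.310°N, 133.705°E: 602.9 km
T1 5.225°N, 134.522°E: 558.9 km
T4 11.145°N, 142.135°E: 520.9 km
T3 11.464°N, 140.969°E: 475.9 km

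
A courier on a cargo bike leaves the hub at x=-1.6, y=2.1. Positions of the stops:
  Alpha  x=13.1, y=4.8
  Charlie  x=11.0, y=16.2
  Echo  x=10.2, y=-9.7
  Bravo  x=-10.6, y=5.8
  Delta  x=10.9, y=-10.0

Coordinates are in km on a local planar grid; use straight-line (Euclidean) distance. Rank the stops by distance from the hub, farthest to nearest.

Distances from the hub:
Charlie x=11.0, y=16.2: 18.9 km
Delta x=10.9, y=-10.0: 17.4 km
Echo x=10.2, y=-9.7: 16.7 km
Alpha x=13.1, y=4.8: 14.9 km
Bravo x=-10.6, y=5.8: 9.7 km

Charlie, Delta, Echo, Alpha, Bravo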